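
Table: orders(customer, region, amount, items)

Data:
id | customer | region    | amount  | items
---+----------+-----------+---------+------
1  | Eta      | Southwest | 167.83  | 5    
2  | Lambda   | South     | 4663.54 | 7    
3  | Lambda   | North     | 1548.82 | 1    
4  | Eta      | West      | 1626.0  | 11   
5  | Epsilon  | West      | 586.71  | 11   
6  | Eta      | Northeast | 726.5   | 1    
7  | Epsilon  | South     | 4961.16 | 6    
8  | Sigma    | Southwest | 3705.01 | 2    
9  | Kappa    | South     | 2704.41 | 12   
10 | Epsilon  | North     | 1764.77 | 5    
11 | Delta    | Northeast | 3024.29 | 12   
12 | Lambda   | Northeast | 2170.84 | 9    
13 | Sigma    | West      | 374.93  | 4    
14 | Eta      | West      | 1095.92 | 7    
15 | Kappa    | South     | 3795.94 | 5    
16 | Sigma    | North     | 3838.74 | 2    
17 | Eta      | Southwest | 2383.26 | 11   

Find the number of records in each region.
SELECT region, COUNT(*) as count
FROM orders
GROUP BY region

Result:
  North: 3
  Northeast: 3
  South: 4
  Southwest: 3
  West: 4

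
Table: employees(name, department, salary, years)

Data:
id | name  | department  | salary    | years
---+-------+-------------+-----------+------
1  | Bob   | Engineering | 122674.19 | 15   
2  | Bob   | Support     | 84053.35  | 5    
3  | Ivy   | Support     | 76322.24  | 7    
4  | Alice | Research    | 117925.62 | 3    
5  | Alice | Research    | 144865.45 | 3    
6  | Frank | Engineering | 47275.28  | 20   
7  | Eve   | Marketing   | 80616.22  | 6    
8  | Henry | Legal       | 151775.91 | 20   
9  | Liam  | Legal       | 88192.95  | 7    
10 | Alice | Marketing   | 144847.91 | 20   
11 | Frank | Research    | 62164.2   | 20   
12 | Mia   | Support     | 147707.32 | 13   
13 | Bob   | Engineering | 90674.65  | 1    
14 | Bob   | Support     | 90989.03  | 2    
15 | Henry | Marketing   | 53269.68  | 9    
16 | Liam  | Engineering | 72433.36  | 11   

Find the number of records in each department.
SELECT department, COUNT(*) as count
FROM employees
GROUP BY department

Result:
  Engineering: 4
  Legal: 2
  Marketing: 3
  Research: 3
  Support: 4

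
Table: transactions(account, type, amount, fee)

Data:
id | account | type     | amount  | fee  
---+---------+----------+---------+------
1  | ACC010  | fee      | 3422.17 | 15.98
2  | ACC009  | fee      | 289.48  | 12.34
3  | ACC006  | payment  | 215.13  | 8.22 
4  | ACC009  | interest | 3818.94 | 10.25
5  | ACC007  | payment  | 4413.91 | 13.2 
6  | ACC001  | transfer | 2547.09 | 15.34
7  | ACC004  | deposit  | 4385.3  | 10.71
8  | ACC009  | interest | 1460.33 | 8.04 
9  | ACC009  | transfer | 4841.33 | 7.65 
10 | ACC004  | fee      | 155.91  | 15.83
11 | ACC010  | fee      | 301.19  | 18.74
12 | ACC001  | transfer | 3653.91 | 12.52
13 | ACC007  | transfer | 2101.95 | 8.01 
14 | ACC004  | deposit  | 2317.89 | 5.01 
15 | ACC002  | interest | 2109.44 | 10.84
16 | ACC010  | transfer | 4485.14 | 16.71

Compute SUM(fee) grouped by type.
SELECT type, SUM(fee) as result
FROM transactions
GROUP BY type

Result:
  deposit: 15.72
  fee: 62.89
  interest: 29.13
  payment: 21.42
  transfer: 60.23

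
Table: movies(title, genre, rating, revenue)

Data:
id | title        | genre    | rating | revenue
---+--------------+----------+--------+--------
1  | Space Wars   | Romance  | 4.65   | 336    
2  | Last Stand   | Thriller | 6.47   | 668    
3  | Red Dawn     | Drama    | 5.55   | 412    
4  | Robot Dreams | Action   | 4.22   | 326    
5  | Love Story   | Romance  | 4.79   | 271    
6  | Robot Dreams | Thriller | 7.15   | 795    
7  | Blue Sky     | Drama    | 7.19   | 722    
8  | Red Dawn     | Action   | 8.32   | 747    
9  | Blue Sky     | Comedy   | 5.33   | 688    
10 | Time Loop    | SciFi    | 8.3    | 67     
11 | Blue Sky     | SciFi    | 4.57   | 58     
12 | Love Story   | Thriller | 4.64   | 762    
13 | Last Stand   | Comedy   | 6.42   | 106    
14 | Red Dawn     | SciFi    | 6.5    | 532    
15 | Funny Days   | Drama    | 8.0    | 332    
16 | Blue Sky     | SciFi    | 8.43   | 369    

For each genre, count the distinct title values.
SELECT genre, COUNT(DISTINCT title)
FROM movies
GROUP BY genre

Result:
  Action: 2 distinct
  Comedy: 2 distinct
  Drama: 3 distinct
  Romance: 2 distinct
  SciFi: 3 distinct
  Thriller: 3 distinct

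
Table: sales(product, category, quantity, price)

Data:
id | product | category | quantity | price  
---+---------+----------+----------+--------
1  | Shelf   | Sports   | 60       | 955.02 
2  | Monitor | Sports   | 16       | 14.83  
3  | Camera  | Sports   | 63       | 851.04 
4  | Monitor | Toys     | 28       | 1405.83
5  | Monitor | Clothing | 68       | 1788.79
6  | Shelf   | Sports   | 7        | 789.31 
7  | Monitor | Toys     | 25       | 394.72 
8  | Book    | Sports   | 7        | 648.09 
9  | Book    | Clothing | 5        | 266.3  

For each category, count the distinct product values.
SELECT category, COUNT(DISTINCT product)
FROM sales
GROUP BY category

Result:
  Clothing: 2 distinct
  Sports: 4 distinct
  Toys: 1 distinct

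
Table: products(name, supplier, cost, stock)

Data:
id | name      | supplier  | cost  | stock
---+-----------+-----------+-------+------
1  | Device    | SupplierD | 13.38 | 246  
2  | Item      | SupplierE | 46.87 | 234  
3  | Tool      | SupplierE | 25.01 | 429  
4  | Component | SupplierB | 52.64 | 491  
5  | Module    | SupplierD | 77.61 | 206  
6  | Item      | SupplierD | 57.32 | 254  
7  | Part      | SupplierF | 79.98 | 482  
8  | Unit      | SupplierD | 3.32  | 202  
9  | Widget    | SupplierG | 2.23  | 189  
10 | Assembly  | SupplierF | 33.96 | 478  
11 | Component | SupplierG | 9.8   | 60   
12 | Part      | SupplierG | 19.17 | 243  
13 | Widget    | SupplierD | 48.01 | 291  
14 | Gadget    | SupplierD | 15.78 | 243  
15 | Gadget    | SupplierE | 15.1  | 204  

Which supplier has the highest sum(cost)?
SELECT supplier, SUM(cost) as val
FROM products
GROUP BY supplier
ORDER BY val DESC
LIMIT 1

Result: SupplierD with sum(cost) = 215.42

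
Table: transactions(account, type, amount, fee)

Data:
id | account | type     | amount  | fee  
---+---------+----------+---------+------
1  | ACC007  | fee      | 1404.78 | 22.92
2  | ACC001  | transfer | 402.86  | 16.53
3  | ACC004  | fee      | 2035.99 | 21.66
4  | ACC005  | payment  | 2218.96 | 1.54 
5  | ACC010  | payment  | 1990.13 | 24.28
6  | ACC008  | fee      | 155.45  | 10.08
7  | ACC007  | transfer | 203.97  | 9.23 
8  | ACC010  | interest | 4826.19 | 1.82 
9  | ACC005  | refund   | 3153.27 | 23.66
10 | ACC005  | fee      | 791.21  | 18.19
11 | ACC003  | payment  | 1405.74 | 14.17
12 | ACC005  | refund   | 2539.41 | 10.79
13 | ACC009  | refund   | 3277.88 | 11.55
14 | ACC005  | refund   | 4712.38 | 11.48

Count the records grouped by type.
SELECT type, COUNT(*) as count
FROM transactions
GROUP BY type

Result:
  fee: 4
  interest: 1
  payment: 3
  refund: 4
  transfer: 2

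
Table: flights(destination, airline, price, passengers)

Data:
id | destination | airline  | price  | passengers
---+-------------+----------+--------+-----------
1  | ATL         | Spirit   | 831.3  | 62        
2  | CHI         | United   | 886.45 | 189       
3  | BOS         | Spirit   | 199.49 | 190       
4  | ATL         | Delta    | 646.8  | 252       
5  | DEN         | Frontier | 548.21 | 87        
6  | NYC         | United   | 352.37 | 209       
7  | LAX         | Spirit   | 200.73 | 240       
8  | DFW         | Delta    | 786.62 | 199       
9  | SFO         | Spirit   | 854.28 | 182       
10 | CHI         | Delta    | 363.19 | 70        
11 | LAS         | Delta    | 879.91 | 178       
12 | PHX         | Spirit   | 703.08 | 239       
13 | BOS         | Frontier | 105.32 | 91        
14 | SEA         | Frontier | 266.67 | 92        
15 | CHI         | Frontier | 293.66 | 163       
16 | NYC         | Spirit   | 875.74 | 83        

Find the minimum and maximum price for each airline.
SELECT airline, MIN(price), MAX(price)
FROM flights
GROUP BY airline

Result:
  Delta: min=363.19, max=879.91
  Frontier: min=105.32, max=548.21
  Spirit: min=199.49, max=875.74
  United: min=352.37, max=886.45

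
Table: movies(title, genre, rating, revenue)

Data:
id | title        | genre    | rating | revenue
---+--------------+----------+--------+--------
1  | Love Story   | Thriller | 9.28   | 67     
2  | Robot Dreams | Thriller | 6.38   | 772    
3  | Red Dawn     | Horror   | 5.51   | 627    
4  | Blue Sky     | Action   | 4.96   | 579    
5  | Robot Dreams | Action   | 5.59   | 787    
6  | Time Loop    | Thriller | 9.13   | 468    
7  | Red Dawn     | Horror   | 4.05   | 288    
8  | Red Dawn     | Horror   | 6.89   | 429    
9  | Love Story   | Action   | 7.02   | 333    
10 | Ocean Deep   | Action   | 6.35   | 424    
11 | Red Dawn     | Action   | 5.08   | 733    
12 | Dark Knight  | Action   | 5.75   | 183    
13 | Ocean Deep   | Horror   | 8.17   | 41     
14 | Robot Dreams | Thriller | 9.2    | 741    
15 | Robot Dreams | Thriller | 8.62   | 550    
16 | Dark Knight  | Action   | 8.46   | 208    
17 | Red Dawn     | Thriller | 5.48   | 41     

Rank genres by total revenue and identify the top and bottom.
SELECT genre, SUM(revenue)
FROM movies
GROUP BY genre
ORDER BY SUM(revenue)

All groups:
  Horror: 1385
  Thriller: 2639
  Action: 3247

Highest: Action (3247)
Lowest: Horror (1385)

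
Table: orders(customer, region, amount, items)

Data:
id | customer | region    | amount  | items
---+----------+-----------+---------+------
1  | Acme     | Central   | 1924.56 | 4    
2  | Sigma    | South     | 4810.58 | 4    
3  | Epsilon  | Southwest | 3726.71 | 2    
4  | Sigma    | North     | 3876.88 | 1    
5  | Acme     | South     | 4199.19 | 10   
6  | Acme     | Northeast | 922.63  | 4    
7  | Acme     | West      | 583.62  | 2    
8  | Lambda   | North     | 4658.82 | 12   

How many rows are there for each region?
SELECT region, COUNT(*) as count
FROM orders
GROUP BY region

Result:
  Central: 1
  North: 2
  Northeast: 1
  South: 2
  Southwest: 1
  West: 1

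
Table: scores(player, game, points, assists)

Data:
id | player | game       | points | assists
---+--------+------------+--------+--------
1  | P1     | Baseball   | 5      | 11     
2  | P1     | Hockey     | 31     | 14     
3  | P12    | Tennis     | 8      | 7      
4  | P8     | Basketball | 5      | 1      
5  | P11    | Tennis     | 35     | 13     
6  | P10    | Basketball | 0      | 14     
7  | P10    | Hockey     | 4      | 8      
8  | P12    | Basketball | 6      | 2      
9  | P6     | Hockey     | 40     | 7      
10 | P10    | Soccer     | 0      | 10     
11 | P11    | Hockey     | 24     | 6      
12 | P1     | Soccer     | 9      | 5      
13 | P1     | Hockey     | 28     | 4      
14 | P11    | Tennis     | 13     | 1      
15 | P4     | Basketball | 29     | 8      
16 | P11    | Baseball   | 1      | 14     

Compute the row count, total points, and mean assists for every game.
SELECT game,
       COUNT(*) as cnt,
       SUM(points) as total_points,
       AVG(assists) as avg_assists
FROM scores
GROUP BY game

Result:
  Baseball: 2 records, 6 total points, 12.50 avg assists
  Basketball: 4 records, 40 total points, 6.25 avg assists
  Hockey: 5 records, 127 total points, 7.80 avg assists
  Soccer: 2 records, 9 total points, 7.50 avg assists
  Tennis: 3 records, 56 total points, 7.00 avg assists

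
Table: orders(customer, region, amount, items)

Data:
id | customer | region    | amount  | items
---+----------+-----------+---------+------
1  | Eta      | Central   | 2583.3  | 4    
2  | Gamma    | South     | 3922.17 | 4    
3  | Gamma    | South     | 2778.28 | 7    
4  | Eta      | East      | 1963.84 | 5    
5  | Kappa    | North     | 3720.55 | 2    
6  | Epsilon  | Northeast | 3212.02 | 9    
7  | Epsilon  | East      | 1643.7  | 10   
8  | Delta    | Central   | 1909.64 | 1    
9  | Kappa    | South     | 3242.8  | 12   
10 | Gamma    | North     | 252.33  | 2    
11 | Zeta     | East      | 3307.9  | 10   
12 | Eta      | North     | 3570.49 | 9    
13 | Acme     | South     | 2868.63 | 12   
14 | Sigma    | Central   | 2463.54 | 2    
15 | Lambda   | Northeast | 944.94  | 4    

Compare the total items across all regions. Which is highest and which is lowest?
SELECT region, SUM(items)
FROM orders
GROUP BY region
ORDER BY SUM(items)

All groups:
  Central: 7
  North: 13
  Northeast: 13
  East: 25
  South: 35

Highest: South (35)
Lowest: Central (7)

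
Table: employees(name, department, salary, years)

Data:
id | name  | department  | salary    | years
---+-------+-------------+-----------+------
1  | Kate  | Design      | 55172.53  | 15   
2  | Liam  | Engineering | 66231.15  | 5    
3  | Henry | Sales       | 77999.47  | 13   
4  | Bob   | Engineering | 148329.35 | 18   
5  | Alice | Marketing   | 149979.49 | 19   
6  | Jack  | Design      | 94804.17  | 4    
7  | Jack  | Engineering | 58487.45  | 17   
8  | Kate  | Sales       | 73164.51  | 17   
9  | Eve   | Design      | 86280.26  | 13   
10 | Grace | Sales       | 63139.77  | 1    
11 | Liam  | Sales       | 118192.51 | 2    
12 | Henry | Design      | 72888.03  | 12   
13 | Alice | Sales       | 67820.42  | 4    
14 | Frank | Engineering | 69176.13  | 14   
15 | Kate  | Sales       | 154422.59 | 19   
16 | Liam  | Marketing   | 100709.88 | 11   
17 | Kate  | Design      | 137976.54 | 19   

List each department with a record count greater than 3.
SELECT department, COUNT(*) as cnt
FROM employees
GROUP BY department
HAVING COUNT(*) > 3

Result:
  Design: 5
  Engineering: 4
  Sales: 6

Note: HAVING filters groups after aggregation, WHERE filters rows before.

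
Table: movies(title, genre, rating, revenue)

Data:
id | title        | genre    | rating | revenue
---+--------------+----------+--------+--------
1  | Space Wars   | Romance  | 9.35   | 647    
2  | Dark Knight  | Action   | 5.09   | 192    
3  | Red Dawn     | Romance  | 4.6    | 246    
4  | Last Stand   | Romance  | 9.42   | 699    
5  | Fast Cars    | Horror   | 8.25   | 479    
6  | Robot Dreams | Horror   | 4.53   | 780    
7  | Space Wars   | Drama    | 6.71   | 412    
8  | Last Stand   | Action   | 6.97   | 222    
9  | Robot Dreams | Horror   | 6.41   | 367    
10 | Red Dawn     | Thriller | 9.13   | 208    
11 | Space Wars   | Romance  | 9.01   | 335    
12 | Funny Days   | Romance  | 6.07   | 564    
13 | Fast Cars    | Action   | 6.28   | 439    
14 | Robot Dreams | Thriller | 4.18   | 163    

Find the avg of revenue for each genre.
SELECT genre, AVG(revenue) as result
FROM movies
GROUP BY genre

Result:
  Action: 284.33
  Drama: 412.00
  Horror: 542.00
  Romance: 498.20
  Thriller: 185.50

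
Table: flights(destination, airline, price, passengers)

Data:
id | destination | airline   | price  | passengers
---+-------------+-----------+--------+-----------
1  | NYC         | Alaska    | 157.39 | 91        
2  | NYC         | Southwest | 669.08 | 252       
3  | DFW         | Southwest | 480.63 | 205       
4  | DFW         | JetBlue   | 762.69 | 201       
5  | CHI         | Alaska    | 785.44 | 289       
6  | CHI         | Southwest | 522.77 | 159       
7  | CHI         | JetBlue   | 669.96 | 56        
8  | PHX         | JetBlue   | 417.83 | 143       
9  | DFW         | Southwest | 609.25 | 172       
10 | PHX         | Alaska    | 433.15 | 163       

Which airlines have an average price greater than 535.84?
SELECT airline, AVG(price)
FROM flights
GROUP BY airline
HAVING AVG(price) > 535.84

Result:
  JetBlue: avg=616.83
  Southwest: avg=570.43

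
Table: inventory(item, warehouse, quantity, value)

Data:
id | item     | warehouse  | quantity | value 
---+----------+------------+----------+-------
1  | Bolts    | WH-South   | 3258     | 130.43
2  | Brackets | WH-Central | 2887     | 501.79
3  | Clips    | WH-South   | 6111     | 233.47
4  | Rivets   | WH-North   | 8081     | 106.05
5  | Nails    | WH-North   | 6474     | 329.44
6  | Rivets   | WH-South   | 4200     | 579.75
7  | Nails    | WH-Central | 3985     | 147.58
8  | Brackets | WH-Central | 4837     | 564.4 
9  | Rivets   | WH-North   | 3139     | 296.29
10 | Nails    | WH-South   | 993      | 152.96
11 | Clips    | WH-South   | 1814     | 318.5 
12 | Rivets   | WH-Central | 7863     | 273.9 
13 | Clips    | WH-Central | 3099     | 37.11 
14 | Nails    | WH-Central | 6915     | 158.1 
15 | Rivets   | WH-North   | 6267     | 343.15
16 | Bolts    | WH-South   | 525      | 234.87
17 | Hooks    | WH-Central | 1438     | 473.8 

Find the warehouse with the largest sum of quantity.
SELECT warehouse, SUM(quantity) as val
FROM inventory
GROUP BY warehouse
ORDER BY val DESC
LIMIT 1

Result: WH-Central with sum(quantity) = 31024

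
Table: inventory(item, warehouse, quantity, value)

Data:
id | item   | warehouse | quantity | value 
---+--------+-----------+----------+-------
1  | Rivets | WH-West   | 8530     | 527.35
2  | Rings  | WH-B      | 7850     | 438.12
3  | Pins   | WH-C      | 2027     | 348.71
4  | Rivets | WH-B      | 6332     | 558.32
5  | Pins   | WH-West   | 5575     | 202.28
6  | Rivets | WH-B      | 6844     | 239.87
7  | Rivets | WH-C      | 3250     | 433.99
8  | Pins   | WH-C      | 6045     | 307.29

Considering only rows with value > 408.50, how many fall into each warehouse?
SELECT warehouse, COUNT(*)
FROM inventory
WHERE value > 408.50
GROUP BY warehouse

Note: WHERE filters rows before grouping.

Result:
  WH-B: 2
  WH-C: 1
  WH-West: 1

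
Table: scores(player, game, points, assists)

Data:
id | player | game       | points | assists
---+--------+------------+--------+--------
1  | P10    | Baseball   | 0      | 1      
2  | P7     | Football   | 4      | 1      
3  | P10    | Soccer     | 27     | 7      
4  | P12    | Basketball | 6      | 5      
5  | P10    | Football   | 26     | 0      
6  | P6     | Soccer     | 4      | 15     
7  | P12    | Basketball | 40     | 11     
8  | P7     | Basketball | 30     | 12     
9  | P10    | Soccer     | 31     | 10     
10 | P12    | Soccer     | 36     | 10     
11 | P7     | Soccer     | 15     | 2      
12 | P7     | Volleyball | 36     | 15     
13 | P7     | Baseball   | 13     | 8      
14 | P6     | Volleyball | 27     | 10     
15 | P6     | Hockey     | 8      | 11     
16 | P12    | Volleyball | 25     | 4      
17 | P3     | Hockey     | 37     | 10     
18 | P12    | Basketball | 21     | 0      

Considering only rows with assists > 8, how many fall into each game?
SELECT game, COUNT(*)
FROM scores
WHERE assists > 8
GROUP BY game

Note: WHERE filters rows before grouping.

Result:
  Basketball: 2
  Hockey: 2
  Soccer: 3
  Volleyball: 2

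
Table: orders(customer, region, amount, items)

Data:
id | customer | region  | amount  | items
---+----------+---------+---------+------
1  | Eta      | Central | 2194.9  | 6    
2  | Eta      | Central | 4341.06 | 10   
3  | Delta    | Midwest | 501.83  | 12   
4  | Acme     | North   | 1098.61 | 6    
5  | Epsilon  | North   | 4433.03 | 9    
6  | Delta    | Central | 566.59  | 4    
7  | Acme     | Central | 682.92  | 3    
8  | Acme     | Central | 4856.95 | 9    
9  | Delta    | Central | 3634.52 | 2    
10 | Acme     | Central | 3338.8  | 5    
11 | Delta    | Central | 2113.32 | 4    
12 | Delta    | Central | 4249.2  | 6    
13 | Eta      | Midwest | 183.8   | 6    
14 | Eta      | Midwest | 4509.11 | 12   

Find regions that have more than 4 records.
SELECT region, COUNT(*) as cnt
FROM orders
GROUP BY region
HAVING COUNT(*) > 4

Result:
  Central: 9

Note: HAVING filters groups after aggregation, WHERE filters rows before.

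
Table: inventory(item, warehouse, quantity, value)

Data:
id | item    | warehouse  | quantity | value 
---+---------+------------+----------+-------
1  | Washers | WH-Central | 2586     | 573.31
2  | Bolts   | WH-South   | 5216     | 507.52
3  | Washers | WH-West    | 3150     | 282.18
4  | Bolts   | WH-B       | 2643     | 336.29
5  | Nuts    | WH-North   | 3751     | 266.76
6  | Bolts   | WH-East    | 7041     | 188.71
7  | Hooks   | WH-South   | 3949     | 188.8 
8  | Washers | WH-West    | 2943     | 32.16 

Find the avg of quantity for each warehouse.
SELECT warehouse, AVG(quantity) as result
FROM inventory
GROUP BY warehouse

Result:
  WH-B: 2643.00
  WH-Central: 2586.00
  WH-East: 7041.00
  WH-North: 3751.00
  WH-South: 4582.50
  WH-West: 3046.50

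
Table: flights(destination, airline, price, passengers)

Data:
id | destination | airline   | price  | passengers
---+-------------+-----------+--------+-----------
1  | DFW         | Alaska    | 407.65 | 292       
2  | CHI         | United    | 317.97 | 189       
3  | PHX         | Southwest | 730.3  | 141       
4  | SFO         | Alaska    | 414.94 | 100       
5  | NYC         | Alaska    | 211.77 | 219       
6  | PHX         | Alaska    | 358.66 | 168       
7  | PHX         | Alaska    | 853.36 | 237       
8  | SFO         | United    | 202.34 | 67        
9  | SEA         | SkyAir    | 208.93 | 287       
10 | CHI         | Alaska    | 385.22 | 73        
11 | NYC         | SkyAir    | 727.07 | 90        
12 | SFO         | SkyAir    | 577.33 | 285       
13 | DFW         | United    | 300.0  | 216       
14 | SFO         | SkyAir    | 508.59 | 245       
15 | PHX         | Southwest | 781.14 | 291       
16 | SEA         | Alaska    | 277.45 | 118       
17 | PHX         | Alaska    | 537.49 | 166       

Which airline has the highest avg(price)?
SELECT airline, AVG(price) as val
FROM flights
GROUP BY airline
ORDER BY val DESC
LIMIT 1

Result: Southwest with avg(price) = 755.72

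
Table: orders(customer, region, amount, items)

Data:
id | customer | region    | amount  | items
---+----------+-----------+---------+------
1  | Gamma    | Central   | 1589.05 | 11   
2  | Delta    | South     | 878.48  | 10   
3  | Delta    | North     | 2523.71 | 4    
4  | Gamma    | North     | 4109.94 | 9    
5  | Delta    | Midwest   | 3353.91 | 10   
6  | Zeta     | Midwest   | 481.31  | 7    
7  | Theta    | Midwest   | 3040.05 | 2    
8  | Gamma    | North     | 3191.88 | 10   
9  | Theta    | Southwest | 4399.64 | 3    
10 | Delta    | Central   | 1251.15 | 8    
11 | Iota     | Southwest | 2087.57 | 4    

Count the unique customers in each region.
SELECT region, COUNT(DISTINCT customer)
FROM orders
GROUP BY region

Result:
  Central: 2 distinct
  Midwest: 3 distinct
  North: 2 distinct
  South: 1 distinct
  Southwest: 2 distinct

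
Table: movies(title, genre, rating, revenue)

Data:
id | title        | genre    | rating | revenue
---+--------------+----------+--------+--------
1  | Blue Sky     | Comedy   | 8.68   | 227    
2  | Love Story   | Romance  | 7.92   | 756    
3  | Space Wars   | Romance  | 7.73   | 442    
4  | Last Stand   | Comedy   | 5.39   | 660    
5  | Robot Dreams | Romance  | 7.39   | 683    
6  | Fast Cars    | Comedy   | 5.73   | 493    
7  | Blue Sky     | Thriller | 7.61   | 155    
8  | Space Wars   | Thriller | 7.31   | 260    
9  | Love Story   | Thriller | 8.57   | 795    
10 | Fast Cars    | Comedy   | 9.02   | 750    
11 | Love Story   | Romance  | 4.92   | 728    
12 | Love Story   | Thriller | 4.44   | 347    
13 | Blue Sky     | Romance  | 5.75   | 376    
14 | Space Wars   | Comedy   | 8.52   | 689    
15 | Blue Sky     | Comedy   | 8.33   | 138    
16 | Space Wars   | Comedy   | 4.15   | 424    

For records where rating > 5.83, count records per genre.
SELECT genre, COUNT(*)
FROM movies
WHERE rating > 5.83
GROUP BY genre

Note: WHERE filters rows before grouping.

Result:
  Comedy: 4
  Romance: 3
  Thriller: 3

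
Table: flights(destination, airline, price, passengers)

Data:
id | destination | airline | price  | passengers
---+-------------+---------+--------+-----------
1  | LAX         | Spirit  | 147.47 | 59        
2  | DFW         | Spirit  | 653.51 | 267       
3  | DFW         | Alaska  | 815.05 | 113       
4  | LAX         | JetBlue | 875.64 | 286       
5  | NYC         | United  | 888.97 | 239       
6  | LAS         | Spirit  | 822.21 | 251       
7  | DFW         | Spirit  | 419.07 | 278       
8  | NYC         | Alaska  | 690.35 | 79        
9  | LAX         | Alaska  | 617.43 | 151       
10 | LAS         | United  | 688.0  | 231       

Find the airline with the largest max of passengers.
SELECT airline, MAX(passengers) as val
FROM flights
GROUP BY airline
ORDER BY val DESC
LIMIT 1

Result: JetBlue with max(passengers) = 286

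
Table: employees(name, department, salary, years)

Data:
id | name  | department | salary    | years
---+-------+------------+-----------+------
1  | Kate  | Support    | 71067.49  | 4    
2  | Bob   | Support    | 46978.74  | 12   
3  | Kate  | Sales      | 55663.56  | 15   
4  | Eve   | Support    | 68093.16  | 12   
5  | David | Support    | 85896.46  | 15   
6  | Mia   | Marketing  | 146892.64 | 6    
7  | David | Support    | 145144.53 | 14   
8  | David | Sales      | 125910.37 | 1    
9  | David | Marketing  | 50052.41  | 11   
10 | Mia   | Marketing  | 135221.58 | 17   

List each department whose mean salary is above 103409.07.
SELECT department, AVG(salary)
FROM employees
GROUP BY department
HAVING AVG(salary) > 103409.07

Result:
  Marketing: avg=110722.21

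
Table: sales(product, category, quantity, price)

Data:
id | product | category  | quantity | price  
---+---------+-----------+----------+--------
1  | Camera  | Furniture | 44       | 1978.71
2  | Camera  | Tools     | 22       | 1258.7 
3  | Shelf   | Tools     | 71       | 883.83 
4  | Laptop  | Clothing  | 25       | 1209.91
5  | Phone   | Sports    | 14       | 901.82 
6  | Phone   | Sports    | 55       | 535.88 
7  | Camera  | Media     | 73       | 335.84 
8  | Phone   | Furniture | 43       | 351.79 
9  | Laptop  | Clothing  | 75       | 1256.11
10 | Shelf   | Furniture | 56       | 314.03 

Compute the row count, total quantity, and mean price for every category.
SELECT category,
       COUNT(*) as cnt,
       SUM(quantity) as total_quantity,
       AVG(price) as avg_price
FROM sales
GROUP BY category

Result:
  Clothing: 2 records, 100 total quantity, 1233.01 avg price
  Furniture: 3 records, 143 total quantity, 881.51 avg price
  Media: 1 records, 73 total quantity, 335.84 avg price
  Sports: 2 records, 69 total quantity, 718.85 avg price
  Tools: 2 records, 93 total quantity, 1071.27 avg price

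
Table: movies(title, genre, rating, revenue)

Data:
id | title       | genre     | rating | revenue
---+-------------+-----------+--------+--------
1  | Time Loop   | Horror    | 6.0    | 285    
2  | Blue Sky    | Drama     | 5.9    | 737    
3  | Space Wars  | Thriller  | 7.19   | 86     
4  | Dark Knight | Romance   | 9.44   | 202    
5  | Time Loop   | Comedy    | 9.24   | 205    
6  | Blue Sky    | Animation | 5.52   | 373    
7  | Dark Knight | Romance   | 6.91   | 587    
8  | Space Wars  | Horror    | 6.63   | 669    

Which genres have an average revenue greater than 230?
SELECT genre, AVG(revenue)
FROM movies
GROUP BY genre
HAVING AVG(revenue) > 230

Result:
  Animation: avg=373.00
  Drama: avg=737.00
  Horror: avg=477.00
  Romance: avg=394.50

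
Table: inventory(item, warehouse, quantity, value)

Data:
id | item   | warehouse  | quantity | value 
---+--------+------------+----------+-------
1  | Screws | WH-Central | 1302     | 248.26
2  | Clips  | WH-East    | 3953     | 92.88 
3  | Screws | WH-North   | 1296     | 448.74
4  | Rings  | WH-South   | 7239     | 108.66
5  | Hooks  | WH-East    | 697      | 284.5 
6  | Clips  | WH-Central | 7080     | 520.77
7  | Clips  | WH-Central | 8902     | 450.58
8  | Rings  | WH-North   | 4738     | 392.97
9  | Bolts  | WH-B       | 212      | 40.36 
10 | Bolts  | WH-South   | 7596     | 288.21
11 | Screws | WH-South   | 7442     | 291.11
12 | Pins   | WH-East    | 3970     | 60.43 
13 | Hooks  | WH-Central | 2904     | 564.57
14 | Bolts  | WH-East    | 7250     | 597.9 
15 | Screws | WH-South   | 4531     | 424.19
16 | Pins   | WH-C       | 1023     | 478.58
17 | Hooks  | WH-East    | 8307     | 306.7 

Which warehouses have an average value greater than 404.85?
SELECT warehouse, AVG(value)
FROM inventory
GROUP BY warehouse
HAVING AVG(value) > 404.85

Result:
  WH-C: avg=478.58
  WH-Central: avg=446.05
  WH-North: avg=420.86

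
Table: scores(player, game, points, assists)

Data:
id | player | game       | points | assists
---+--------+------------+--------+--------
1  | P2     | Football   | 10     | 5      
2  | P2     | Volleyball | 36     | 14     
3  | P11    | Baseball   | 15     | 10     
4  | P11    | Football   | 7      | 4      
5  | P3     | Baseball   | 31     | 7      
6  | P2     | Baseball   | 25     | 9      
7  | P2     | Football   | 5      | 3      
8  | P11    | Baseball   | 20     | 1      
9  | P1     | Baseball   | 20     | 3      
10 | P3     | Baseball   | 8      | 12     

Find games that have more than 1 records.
SELECT game, COUNT(*) as cnt
FROM scores
GROUP BY game
HAVING COUNT(*) > 1

Result:
  Baseball: 6
  Football: 3

Note: HAVING filters groups after aggregation, WHERE filters rows before.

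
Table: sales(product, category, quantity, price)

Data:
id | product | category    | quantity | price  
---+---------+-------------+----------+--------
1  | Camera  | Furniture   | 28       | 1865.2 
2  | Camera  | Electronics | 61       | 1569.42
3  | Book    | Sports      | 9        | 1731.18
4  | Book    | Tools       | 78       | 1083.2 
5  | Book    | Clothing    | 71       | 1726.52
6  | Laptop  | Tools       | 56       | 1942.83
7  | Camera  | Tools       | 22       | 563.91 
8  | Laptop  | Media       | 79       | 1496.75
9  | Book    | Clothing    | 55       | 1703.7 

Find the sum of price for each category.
SELECT category, SUM(price) as result
FROM sales
GROUP BY category

Result:
  Clothing: 3430.22
  Electronics: 1569.42
  Furniture: 1865.20
  Media: 1496.75
  Sports: 1731.18
  Tools: 3589.94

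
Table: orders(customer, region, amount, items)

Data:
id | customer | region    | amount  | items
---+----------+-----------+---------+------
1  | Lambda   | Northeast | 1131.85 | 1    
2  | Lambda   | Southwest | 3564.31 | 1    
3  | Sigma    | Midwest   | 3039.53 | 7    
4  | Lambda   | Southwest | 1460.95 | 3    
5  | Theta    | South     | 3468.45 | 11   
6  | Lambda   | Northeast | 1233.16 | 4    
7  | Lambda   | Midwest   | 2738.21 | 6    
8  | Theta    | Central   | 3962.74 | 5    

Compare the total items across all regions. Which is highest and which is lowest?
SELECT region, SUM(items)
FROM orders
GROUP BY region
ORDER BY SUM(items)

All groups:
  Southwest: 4
  Central: 5
  Northeast: 5
  South: 11
  Midwest: 13

Highest: Midwest (13)
Lowest: Southwest (4)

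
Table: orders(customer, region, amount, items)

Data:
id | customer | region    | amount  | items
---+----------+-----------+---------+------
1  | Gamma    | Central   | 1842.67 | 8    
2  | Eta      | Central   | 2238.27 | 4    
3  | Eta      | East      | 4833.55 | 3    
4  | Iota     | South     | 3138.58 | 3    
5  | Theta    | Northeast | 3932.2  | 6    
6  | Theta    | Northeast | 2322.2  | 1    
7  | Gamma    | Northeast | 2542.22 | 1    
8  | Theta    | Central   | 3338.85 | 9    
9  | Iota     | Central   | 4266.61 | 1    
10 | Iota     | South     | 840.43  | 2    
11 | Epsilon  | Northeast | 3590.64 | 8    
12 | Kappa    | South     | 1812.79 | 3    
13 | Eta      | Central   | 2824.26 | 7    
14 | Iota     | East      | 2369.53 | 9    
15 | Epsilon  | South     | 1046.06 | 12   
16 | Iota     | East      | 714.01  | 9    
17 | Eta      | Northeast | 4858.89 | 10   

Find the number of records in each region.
SELECT region, COUNT(*) as count
FROM orders
GROUP BY region

Result:
  Central: 5
  East: 3
  Northeast: 5
  South: 4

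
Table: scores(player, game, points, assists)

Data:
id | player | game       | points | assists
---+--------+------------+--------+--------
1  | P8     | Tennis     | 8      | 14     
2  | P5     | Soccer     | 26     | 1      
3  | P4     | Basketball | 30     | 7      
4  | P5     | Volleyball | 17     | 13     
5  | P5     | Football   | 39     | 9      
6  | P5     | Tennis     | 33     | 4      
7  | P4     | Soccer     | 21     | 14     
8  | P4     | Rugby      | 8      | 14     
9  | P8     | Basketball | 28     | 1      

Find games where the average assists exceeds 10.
SELECT game, AVG(assists)
FROM scores
GROUP BY game
HAVING AVG(assists) > 10

Result:
  Rugby: avg=14.00
  Volleyball: avg=13.00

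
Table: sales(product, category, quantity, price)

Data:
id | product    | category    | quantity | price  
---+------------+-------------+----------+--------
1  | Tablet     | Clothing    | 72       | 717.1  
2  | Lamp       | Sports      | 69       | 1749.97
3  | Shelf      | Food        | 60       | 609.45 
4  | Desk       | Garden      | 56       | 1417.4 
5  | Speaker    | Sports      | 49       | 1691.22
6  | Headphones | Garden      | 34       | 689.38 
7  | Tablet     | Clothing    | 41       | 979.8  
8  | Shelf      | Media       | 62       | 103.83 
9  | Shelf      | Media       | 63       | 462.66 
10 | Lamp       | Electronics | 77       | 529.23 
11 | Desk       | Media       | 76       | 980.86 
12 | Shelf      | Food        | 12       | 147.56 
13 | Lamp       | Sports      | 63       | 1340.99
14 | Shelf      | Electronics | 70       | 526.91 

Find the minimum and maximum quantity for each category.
SELECT category, MIN(quantity), MAX(quantity)
FROM sales
GROUP BY category

Result:
  Clothing: min=41, max=72
  Electronics: min=70, max=77
  Food: min=12, max=60
  Garden: min=34, max=56
  Media: min=62, max=76
  Sports: min=49, max=69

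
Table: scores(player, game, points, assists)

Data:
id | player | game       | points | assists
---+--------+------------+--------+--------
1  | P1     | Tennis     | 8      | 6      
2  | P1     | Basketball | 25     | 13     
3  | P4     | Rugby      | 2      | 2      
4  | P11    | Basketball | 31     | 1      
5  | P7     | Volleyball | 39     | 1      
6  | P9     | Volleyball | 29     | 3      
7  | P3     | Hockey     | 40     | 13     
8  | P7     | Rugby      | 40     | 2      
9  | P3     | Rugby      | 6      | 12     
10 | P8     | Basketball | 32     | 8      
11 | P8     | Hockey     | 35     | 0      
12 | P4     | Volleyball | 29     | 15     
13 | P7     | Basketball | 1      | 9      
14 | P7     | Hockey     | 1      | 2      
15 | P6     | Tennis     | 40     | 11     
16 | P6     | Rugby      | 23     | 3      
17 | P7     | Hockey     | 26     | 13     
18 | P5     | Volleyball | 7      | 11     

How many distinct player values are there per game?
SELECT game, COUNT(DISTINCT player)
FROM scores
GROUP BY game

Result:
  Basketball: 4 distinct
  Hockey: 3 distinct
  Rugby: 4 distinct
  Tennis: 2 distinct
  Volleyball: 4 distinct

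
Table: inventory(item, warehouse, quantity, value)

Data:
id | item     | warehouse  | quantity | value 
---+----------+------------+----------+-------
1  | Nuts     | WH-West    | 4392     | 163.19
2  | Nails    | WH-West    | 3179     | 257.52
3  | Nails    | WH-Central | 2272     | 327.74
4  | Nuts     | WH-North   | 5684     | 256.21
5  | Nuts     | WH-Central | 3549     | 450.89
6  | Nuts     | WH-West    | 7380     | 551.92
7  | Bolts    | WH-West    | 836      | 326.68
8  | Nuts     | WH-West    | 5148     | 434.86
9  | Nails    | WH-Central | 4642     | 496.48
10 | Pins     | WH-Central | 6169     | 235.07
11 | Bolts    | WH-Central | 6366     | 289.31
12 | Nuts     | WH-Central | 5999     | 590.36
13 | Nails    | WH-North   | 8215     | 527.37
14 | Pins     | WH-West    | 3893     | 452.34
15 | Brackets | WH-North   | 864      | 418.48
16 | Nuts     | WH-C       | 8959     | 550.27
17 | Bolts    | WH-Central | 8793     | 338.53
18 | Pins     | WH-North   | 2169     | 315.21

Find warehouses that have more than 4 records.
SELECT warehouse, COUNT(*) as cnt
FROM inventory
GROUP BY warehouse
HAVING COUNT(*) > 4

Result:
  WH-Central: 7
  WH-West: 6

Note: HAVING filters groups after aggregation, WHERE filters rows before.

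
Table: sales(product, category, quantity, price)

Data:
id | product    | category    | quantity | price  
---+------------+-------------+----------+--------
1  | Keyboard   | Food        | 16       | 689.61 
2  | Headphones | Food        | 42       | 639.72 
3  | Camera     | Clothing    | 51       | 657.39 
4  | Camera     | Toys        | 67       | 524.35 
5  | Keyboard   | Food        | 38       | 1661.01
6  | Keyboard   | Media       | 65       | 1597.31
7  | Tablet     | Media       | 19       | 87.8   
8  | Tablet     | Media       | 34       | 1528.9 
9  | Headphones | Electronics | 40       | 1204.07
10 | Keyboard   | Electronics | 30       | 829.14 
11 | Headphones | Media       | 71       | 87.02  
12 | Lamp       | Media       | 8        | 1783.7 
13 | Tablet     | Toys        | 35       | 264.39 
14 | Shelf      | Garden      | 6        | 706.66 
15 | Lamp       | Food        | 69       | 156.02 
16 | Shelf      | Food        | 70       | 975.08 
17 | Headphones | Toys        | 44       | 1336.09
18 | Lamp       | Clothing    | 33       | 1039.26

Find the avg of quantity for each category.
SELECT category, AVG(quantity) as result
FROM sales
GROUP BY category

Result:
  Clothing: 42.00
  Electronics: 35.00
  Food: 47.00
  Garden: 6.00
  Media: 39.40
  Toys: 48.67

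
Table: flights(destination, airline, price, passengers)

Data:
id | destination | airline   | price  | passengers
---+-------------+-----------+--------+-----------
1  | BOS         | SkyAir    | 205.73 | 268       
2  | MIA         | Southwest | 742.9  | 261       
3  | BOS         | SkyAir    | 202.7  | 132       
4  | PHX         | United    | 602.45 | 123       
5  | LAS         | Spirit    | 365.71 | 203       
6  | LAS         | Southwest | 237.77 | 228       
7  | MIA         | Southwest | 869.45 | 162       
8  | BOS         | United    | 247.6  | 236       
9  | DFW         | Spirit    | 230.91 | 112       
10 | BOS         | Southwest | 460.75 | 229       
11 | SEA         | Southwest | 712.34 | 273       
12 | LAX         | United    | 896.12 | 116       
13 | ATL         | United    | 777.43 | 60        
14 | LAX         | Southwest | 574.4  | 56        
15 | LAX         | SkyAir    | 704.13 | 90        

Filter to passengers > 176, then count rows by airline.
SELECT airline, COUNT(*)
FROM flights
WHERE passengers > 176
GROUP BY airline

Note: WHERE filters rows before grouping.

Result:
  SkyAir: 1
  Southwest: 4
  Spirit: 1
  United: 1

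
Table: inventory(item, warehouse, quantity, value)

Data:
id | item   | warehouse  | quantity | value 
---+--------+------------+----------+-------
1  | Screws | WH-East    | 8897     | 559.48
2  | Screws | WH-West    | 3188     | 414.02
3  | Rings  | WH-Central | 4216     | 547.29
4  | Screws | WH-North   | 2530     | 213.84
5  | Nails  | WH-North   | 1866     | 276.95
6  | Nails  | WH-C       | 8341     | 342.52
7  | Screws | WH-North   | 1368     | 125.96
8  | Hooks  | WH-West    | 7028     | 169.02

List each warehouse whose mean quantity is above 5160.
SELECT warehouse, AVG(quantity)
FROM inventory
GROUP BY warehouse
HAVING AVG(quantity) > 5160

Result:
  WH-C: avg=8341.00
  WH-East: avg=8897.00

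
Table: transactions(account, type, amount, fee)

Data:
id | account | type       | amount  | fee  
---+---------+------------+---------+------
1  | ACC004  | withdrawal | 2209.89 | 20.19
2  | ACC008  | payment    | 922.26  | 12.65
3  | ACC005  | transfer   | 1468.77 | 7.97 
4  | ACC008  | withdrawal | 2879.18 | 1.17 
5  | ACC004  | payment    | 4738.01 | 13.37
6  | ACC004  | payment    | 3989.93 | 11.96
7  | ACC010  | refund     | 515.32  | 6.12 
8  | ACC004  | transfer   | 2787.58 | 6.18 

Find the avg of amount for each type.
SELECT type, AVG(amount) as result
FROM transactions
GROUP BY type

Result:
  payment: 3216.73
  refund: 515.32
  transfer: 2128.18
  withdrawal: 2544.54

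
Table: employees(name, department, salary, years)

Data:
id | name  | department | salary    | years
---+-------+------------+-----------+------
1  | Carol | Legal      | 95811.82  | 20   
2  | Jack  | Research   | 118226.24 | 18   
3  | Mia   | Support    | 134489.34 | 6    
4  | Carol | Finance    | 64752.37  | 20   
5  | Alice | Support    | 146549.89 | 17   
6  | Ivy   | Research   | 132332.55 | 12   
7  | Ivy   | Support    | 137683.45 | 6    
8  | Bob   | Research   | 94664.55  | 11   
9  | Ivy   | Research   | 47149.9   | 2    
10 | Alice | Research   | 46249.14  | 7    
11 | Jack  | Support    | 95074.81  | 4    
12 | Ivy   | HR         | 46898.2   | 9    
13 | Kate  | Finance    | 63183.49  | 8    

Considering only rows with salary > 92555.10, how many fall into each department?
SELECT department, COUNT(*)
FROM employees
WHERE salary > 92555.10
GROUP BY department

Note: WHERE filters rows before grouping.

Result:
  Legal: 1
  Research: 3
  Support: 4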